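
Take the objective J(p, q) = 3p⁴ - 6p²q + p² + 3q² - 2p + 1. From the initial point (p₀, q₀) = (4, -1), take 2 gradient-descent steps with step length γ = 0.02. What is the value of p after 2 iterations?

∇J = (12p³ - 12pq + 2p - 2, -6p² + 6q)
Step 1: at (4, -1), ∇J = (822, -102) → (4, -1) − 0.02·(822, -102) = (-12.44, 1.04)
Step 2: at (-12.44, 1.04), ∇J = (-22973.246208, -922.2816) → (-12.44, 1.04) − 0.02·(-22973.246208, -922.2816) = (447.02492416, 19.485632)
p = 447.02492416

447.02492416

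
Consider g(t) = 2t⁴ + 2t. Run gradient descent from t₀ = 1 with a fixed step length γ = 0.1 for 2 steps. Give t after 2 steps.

-0.2

g′(t) = 8t³ + 2
t₁ = 1 − 0.1·10 = 0
t₂ = 0 − 0.1·2 = -0.2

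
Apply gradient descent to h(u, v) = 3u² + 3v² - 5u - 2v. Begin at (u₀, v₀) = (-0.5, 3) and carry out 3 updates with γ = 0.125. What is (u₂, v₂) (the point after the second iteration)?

∇h = (6u - 5, 6v - 2)
Step 1: at (-0.5, 3), ∇h = (-8, 16) → (-0.5, 3) − 0.125·(-8, 16) = (0.5, 1)
Step 2: at (0.5, 1), ∇h = (-2, 4) → (0.5, 1) − 0.125·(-2, 4) = (0.75, 0.5)

(0.75, 0.5)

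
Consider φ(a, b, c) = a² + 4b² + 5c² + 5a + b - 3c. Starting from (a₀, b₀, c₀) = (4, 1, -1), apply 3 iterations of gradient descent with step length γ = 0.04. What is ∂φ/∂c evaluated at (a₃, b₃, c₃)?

-2.808

∇φ = (2a + 5, 8b + 1, 10c - 3)
Step 1: at (4, 1, -1), ∇φ = (13, 9, -13) → (4, 1, -1) − 0.04·(13, 9, -13) = (3.48, 0.64, -0.48)
Step 2: at (3.48, 0.64, -0.48), ∇φ = (11.96, 6.12, -7.8) → (3.48, 0.64, -0.48) − 0.04·(11.96, 6.12, -7.8) = (3.0016, 0.3952, -0.168)
Step 3: at (3.0016, 0.3952, -0.168), ∇φ = (11.0032, 4.1616, -4.68) → (3.0016, 0.3952, -0.168) − 0.04·(11.0032, 4.1616, -4.68) = (2.561472, 0.228736, 0.0192)
∂φ/∂c at (2.561472, 0.228736, 0.0192) = -2.808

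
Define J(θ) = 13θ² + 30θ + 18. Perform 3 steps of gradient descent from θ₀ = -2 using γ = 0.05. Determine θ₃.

-1.131

J′(θ) = 26θ + 30
Step 1: J′(-2) = -22; θ₁ = -2 − 0.05·(-22) = -0.9
Step 2: J′(-0.9) = 6.6; θ₂ = -0.9 − 0.05·6.6 = -1.23
Step 3: J′(-1.23) = -1.98; θ₃ = -1.23 − 0.05·(-1.98) = -1.131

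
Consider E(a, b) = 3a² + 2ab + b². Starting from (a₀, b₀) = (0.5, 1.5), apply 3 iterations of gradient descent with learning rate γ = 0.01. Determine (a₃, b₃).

∇E = (6a + 2b, 2a + 2b)
(a₁, b₁) = (0.5, 1.5) − 0.01·(6, 4) = (0.44, 1.46)
(a₂, b₂) = (0.44, 1.46) − 0.01·(5.56, 3.8) = (0.3844, 1.422)
(a₃, b₃) = (0.3844, 1.422) − 0.01·(5.1504, 3.6128) = (0.332896, 1.385872)

(0.332896, 1.385872)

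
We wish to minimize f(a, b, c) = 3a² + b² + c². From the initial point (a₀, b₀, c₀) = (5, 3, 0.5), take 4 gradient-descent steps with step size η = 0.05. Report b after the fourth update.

∇f = (6a, 2b, 2c)
(a₁, b₁, c₁) = (5, 3, 0.5) − 0.05·(30, 6, 1) = (3.5, 2.7, 0.45)
(a₂, b₂, c₂) = (3.5, 2.7, 0.45) − 0.05·(21, 5.4, 0.9) = (2.45, 2.43, 0.405)
(a₃, b₃, c₃) = (2.45, 2.43, 0.405) − 0.05·(14.7, 4.86, 0.81) = (1.715, 2.187, 0.3645)
(a₄, b₄, c₄) = (1.715, 2.187, 0.3645) − 0.05·(10.29, 4.374, 0.729) = (1.2005, 1.9683, 0.32805)
b = 1.9683

1.9683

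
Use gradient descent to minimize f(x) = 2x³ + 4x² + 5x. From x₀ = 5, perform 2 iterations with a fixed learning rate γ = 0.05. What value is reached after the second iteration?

f′(x) = 6x² + 8x + 5
x₁ = 5 − 0.05·195 = -4.75
x₂ = -4.75 − 0.05·102.375 = -9.86875

-9.86875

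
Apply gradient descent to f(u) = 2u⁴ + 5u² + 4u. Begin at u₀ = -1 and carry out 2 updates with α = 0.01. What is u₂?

f′(u) = 8u³ + 10u + 4
Step 1: f′(-1) = -14; u₁ = -1 − 0.01·(-14) = -0.86
Step 2: f′(-0.86) = -9.688448; u₂ = -0.86 − 0.01·(-9.688448) = -0.76311552

-0.76311552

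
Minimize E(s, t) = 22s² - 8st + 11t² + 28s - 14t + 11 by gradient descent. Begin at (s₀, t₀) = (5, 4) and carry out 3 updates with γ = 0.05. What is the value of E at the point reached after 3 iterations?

∇E = (44s - 8t + 28, -8s + 22t - 14)
(s₁, t₁) = (5, 4) − 0.05·(216, 34) = (-5.8, 2.3)
(s₂, t₂) = (-5.8, 2.3) − 0.05·(-245.6, 83) = (6.48, -1.85)
(s₃, t₃) = (6.48, -1.85) − 0.05·(327.92, -106.54) = (-9.916, 3.477)
E(-9.916, 3.477) = 2256.677507

2256.677507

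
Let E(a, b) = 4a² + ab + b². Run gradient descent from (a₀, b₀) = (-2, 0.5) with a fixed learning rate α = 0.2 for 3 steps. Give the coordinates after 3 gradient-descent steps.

(0.44, 0.28)

∇E = (8a + b, a + 2b)
(a₁, b₁) = (-2, 0.5) − 0.2·(-15.5, -1) = (1.1, 0.7)
(a₂, b₂) = (1.1, 0.7) − 0.2·(9.5, 2.5) = (-0.8, 0.2)
(a₃, b₃) = (-0.8, 0.2) − 0.2·(-6.2, -0.4) = (0.44, 0.28)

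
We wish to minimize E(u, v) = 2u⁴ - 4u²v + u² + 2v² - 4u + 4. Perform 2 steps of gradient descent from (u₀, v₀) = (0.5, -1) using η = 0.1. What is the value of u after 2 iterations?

0.4984

∇E = (8u³ - 8uv + 2u - 4, -4u² + 4v)
(u₁, v₁) = (0.5, -1) − 0.1·(2, -5) = (0.3, -0.5)
(u₂, v₂) = (0.3, -0.5) − 0.1·(-1.984, -2.36) = (0.4984, -0.264)
u = 0.4984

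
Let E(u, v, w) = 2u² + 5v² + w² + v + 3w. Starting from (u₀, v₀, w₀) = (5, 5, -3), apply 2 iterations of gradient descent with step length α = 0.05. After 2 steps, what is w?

∇E = (4u, 10v + 1, 2w + 3)
Step 1: at (5, 5, -3), ∇E = (20, 51, -3) → (5, 5, -3) − 0.05·(20, 51, -3) = (4, 2.45, -2.85)
Step 2: at (4, 2.45, -2.85), ∇E = (16, 25.5, -2.7) → (4, 2.45, -2.85) − 0.05·(16, 25.5, -2.7) = (3.2, 1.175, -2.715)
w = -2.715

-2.715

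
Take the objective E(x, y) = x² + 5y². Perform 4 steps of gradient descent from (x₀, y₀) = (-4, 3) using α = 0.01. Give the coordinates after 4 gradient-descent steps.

∇E = (2x, 10y)
(x₁, y₁) = (-4, 3) − 0.01·(-8, 30) = (-3.92, 2.7)
(x₂, y₂) = (-3.92, 2.7) − 0.01·(-7.84, 27) = (-3.8416, 2.43)
(x₃, y₃) = (-3.8416, 2.43) − 0.01·(-7.6832, 24.3) = (-3.764768, 2.187)
(x₄, y₄) = (-3.764768, 2.187) − 0.01·(-7.529536, 21.87) = (-3.68947264, 1.9683)

(-3.68947264, 1.9683)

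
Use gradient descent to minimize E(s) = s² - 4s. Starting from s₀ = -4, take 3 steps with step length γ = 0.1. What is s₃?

-1.072

E′(s) = 2s - 4
s₁ = -4 − 0.1·(-12) = -2.8
s₂ = -2.8 − 0.1·(-9.6) = -1.84
s₃ = -1.84 − 0.1·(-7.68) = -1.072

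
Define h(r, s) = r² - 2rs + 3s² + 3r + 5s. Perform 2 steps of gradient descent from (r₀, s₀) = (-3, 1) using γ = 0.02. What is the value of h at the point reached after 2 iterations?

3.76502784

∇h = (2r - 2s + 3, -2r + 6s + 5)
(r₁, s₁) = (-3, 1) − 0.02·(-5, 17) = (-2.9, 0.66)
(r₂, s₂) = (-2.9, 0.66) − 0.02·(-4.12, 14.76) = (-2.8176, 0.3648)
h(-2.8176, 0.3648) = 3.76502784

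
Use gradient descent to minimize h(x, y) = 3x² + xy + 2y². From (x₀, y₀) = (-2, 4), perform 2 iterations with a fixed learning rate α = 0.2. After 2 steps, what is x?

∇h = (6x + y, x + 4y)
(x₁, y₁) = (-2, 4) − 0.2·(-8, 14) = (-0.4, 1.2)
(x₂, y₂) = (-0.4, 1.2) − 0.2·(-1.2, 4.4) = (-0.16, 0.32)
x = -0.16

-0.16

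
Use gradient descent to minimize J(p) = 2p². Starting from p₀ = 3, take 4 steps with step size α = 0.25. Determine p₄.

0

J′(p) = 4p
p₁ = 3 − 0.25·12 = 0
p₂ = 0 − 0.25·0 = 0
p₃ = 0 − 0.25·0 = 0
p₄ = 0 − 0.25·0 = 0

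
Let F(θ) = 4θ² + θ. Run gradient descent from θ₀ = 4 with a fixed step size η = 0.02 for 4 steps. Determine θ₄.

1.92871936

F′(θ) = 8θ + 1
Step 1: F′(4) = 33; θ₁ = 4 − 0.02·33 = 3.34
Step 2: F′(3.34) = 27.72; θ₂ = 3.34 − 0.02·27.72 = 2.7856
Step 3: F′(2.7856) = 23.2848; θ₃ = 2.7856 − 0.02·23.2848 = 2.319904
Step 4: F′(2.319904) = 19.559232; θ₄ = 2.319904 − 0.02·19.559232 = 1.92871936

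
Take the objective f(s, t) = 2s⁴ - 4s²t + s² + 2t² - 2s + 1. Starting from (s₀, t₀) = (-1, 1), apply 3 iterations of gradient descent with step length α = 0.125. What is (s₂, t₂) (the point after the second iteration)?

(-0.5, 0.625)

∇f = (8s³ - 8st + 2s - 2, -4s² + 4t)
(s₁, t₁) = (-1, 1) − 0.125·(-4, 0) = (-0.5, 1)
(s₂, t₂) = (-0.5, 1) − 0.125·(0, 3) = (-0.5, 0.625)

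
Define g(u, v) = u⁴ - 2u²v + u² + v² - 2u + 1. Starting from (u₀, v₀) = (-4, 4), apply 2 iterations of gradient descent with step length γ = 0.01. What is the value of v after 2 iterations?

4.233608

∇g = (4u³ - 4uv + 2u - 2, -2u² + 2v)
(u₁, v₁) = (-4, 4) − 0.01·(-202, -24) = (-1.98, 4.24)
(u₂, v₂) = (-1.98, 4.24) − 0.01·(-3.428768, 0.6392) = (-1.94571232, 4.233608)
v = 4.233608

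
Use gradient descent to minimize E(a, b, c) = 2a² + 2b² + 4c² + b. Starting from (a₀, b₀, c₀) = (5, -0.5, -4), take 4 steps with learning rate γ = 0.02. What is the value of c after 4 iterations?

-1.99148544

∇E = (4a, 4b + 1, 8c)
(a₁, b₁, c₁) = (5, -0.5, -4) − 0.02·(20, -1, -32) = (4.6, -0.48, -3.36)
(a₂, b₂, c₂) = (4.6, -0.48, -3.36) − 0.02·(18.4, -0.92, -26.88) = (4.232, -0.4616, -2.8224)
(a₃, b₃, c₃) = (4.232, -0.4616, -2.8224) − 0.02·(16.928, -0.8464, -22.5792) = (3.89344, -0.444672, -2.370816)
(a₄, b₄, c₄) = (3.89344, -0.444672, -2.370816) − 0.02·(15.57376, -0.778688, -18.966528) = (3.5819648, -0.42909824, -1.99148544)
c = -1.99148544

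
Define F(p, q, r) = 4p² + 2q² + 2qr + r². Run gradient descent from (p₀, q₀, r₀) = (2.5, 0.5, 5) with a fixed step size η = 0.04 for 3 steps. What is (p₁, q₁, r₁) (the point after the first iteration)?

(1.7, 0.02, 4.56)

∇F = (8p, 4q + 2r, 2q + 2r)
(p₁, q₁, r₁) = (2.5, 0.5, 5) − 0.04·(20, 12, 11) = (1.7, 0.02, 4.56)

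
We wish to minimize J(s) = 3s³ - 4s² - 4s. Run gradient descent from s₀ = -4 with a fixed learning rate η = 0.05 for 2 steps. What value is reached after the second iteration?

-88.882

J′(s) = 9s² - 8s - 4
Step 1: J′(-4) = 172; s₁ = -4 − 0.05·172 = -12.6
Step 2: J′(-12.6) = 1525.64; s₂ = -12.6 − 0.05·1525.64 = -88.882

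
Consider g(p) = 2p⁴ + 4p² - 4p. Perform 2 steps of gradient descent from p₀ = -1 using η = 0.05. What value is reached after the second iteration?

g′(p) = 8p³ + 8p - 4
p₁ = -1 − 0.05·(-20) = 0
p₂ = 0 − 0.05·(-4) = 0.2

0.2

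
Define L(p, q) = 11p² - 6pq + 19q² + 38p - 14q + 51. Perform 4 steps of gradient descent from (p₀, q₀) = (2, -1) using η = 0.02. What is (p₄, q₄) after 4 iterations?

(-1.31008, 0.22624)

∇L = (22p - 6q + 38, -6p + 38q - 14)
(p₁, q₁) = (2, -1) − 0.02·(88, -64) = (0.24, 0.28)
(p₂, q₂) = (0.24, 0.28) − 0.02·(41.6, -4.8) = (-0.592, 0.376)
(p₃, q₃) = (-0.592, 0.376) − 0.02·(22.72, 3.84) = (-1.0464, 0.2992)
(p₄, q₄) = (-1.0464, 0.2992) − 0.02·(13.184, 3.648) = (-1.31008, 0.22624)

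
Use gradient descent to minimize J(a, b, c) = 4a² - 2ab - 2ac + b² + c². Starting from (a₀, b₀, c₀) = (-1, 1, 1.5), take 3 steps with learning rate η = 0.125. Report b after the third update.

∇J = (8a - 2b - 2c, -2a + 2b, -2a + 2c)
(a₁, b₁, c₁) = (-1, 1, 1.5) − 0.125·(-13, 4, 5) = (0.625, 0.5, 0.875)
(a₂, b₂, c₂) = (0.625, 0.5, 0.875) − 0.125·(2.25, -0.25, 0.5) = (0.34375, 0.53125, 0.8125)
(a₃, b₃, c₃) = (0.34375, 0.53125, 0.8125) − 0.125·(0.0625, 0.375, 0.9375) = (0.3359375, 0.484375, 0.6953125)
b = 0.484375

0.484375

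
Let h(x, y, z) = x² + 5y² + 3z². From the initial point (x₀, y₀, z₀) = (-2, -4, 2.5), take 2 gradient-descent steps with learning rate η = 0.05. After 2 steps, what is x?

-1.62

∇h = (2x, 10y, 6z)
Step 1: at (-2, -4, 2.5), ∇h = (-4, -40, 15) → (-2, -4, 2.5) − 0.05·(-4, -40, 15) = (-1.8, -2, 1.75)
Step 2: at (-1.8, -2, 1.75), ∇h = (-3.6, -20, 10.5) → (-1.8, -2, 1.75) − 0.05·(-3.6, -20, 10.5) = (-1.62, -1, 1.225)
x = -1.62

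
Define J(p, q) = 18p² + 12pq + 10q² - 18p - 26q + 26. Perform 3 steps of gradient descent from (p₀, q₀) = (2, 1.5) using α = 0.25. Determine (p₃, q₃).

(-1417, -746.5)

∇J = (36p + 12q - 18, 12p + 20q - 26)
(p₁, q₁) = (2, 1.5) − 0.25·(72, 28) = (-16, -5.5)
(p₂, q₂) = (-16, -5.5) − 0.25·(-660, -328) = (149, 76.5)
(p₃, q₃) = (149, 76.5) − 0.25·(6264, 3292) = (-1417, -746.5)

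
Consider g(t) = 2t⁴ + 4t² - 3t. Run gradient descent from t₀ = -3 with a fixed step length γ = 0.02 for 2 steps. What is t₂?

g′(t) = 8t³ + 8t - 3
Step 1: g′(-3) = -243; t₁ = -3 − 0.02·(-243) = 1.86
Step 2: g′(1.86) = 63.358848; t₂ = 1.86 − 0.02·63.358848 = 0.59282304

0.59282304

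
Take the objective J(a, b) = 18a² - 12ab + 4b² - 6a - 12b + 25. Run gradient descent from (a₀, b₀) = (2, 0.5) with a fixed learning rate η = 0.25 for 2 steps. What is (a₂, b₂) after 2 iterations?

(131, -44.5)

∇J = (36a - 12b - 6, -12a + 8b - 12)
Step 1: at (2, 0.5), ∇J = (60, -32) → (2, 0.5) − 0.25·(60, -32) = (-13, 8.5)
Step 2: at (-13, 8.5), ∇J = (-576, 212) → (-13, 8.5) − 0.25·(-576, 212) = (131, -44.5)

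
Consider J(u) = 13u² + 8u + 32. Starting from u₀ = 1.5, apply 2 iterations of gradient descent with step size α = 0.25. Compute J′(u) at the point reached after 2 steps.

J′(u) = 26u + 8
u₁ = 1.5 − 0.25·47 = -10.25
u₂ = -10.25 − 0.25·(-258.5) = 54.375
J′(u) at (54.375) = 1421.75

1421.75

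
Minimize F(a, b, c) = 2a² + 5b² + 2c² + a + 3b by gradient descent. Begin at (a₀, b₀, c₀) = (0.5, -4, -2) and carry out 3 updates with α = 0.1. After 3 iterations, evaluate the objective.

∇F = (4a + 1, 10b + 3, 4c)
Step 1: at (0.5, -4, -2), ∇F = (3, -37, -8) → (0.5, -4, -2) − 0.1·(3, -37, -8) = (0.2, -0.3, -1.2)
Step 2: at (0.2, -0.3, -1.2), ∇F = (1.8, 0, -4.8) → (0.2, -0.3, -1.2) − 0.1·(1.8, 0, -4.8) = (0.02, -0.3, -0.72)
Step 3: at (0.02, -0.3, -0.72), ∇F = (1.08, 0, -2.88) → (0.02, -0.3, -0.72) − 0.1·(1.08, 0, -2.88) = (-0.088, -0.3, -0.432)
F(-0.088, -0.3, -0.432) = -0.149264

-0.149264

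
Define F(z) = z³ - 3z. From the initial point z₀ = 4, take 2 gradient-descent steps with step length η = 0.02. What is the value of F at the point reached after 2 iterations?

9.491296793704

F′(z) = 3z² - 3
Step 1: F′(4) = 45; z₁ = 4 − 0.02·45 = 3.1
Step 2: F′(3.1) = 25.83; z₂ = 3.1 − 0.02·25.83 = 2.5834
F(2.5834) = 9.491296793704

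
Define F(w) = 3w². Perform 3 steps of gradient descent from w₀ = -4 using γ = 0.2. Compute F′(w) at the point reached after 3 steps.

F′(w) = 6w
Step 1: F′(-4) = -24; w₁ = -4 − 0.2·(-24) = 0.8
Step 2: F′(0.8) = 4.8; w₂ = 0.8 − 0.2·4.8 = -0.16
Step 3: F′(-0.16) = -0.96; w₃ = -0.16 − 0.2·(-0.96) = 0.032
F′(w) at (0.032) = 0.192

0.192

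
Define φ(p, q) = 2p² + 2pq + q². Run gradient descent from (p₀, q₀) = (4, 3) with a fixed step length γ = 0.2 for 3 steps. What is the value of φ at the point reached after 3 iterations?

0.02848

∇φ = (4p + 2q, 2p + 2q)
Step 1: at (4, 3), ∇φ = (22, 14) → (4, 3) − 0.2·(22, 14) = (-0.4, 0.2)
Step 2: at (-0.4, 0.2), ∇φ = (-1.2, -0.4) → (-0.4, 0.2) − 0.2·(-1.2, -0.4) = (-0.16, 0.28)
Step 3: at (-0.16, 0.28), ∇φ = (-0.08, 0.24) → (-0.16, 0.28) − 0.2·(-0.08, 0.24) = (-0.144, 0.232)
φ(-0.144, 0.232) = 0.02848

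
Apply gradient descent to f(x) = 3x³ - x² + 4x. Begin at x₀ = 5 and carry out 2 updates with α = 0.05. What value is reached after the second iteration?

-22.676125

f′(x) = 9x² - 2x + 4
x₁ = 5 − 0.05·219 = -5.95
x₂ = -5.95 − 0.05·334.5225 = -22.676125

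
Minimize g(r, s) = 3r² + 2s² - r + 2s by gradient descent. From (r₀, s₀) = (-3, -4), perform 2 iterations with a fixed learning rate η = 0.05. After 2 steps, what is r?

∇g = (6r - 1, 4s + 2)
Step 1: at (-3, -4), ∇g = (-19, -14) → (-3, -4) − 0.05·(-19, -14) = (-2.05, -3.3)
Step 2: at (-2.05, -3.3), ∇g = (-13.3, -11.2) → (-2.05, -3.3) − 0.05·(-13.3, -11.2) = (-1.385, -2.74)
r = -1.385

-1.385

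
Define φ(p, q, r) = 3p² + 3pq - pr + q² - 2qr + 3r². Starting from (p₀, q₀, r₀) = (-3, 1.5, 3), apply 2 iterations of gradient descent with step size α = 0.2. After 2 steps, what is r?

∇φ = (6p + 3q - r, 3p + 2q - 2r, -p - 2q + 6r)
Step 1: at (-3, 1.5, 3), ∇φ = (-16.5, -12, 18) → (-3, 1.5, 3) − 0.2·(-16.5, -12, 18) = (0.3, 3.9, -0.6)
Step 2: at (0.3, 3.9, -0.6), ∇φ = (14.1, 9.9, -11.7) → (0.3, 3.9, -0.6) − 0.2·(14.1, 9.9, -11.7) = (-2.52, 1.92, 1.74)
r = 1.74

1.74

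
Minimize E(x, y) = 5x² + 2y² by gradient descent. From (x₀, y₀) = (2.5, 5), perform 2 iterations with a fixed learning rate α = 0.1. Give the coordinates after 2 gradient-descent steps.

(0, 1.8)

∇E = (10x, 4y)
Step 1: at (2.5, 5), ∇E = (25, 20) → (2.5, 5) − 0.1·(25, 20) = (0, 3)
Step 2: at (0, 3), ∇E = (0, 12) → (0, 3) − 0.1·(0, 12) = (0, 1.8)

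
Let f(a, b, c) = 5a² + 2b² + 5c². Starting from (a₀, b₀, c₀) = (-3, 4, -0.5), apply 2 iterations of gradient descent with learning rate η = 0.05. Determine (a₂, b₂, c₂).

(-0.75, 2.56, -0.125)

∇f = (10a, 4b, 10c)
Step 1: at (-3, 4, -0.5), ∇f = (-30, 16, -5) → (-3, 4, -0.5) − 0.05·(-30, 16, -5) = (-1.5, 3.2, -0.25)
Step 2: at (-1.5, 3.2, -0.25), ∇f = (-15, 12.8, -2.5) → (-1.5, 3.2, -0.25) − 0.05·(-15, 12.8, -2.5) = (-0.75, 2.56, -0.125)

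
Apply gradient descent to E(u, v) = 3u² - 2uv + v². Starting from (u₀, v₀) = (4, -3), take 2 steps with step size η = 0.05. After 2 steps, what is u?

1.52

∇E = (6u - 2v, -2u + 2v)
Step 1: at (4, -3), ∇E = (30, -14) → (4, -3) − 0.05·(30, -14) = (2.5, -2.3)
Step 2: at (2.5, -2.3), ∇E = (19.6, -9.6) → (2.5, -2.3) − 0.05·(19.6, -9.6) = (1.52, -1.82)
u = 1.52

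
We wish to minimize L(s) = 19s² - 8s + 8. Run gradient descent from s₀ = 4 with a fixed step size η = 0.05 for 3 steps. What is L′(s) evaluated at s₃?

-104.976

L′(s) = 38s - 8
Step 1: L′(4) = 144; s₁ = 4 − 0.05·144 = -3.2
Step 2: L′(-3.2) = -129.6; s₂ = -3.2 − 0.05·(-129.6) = 3.28
Step 3: L′(3.28) = 116.64; s₃ = 3.28 − 0.05·116.64 = -2.552
L′(s) at (-2.552) = -104.976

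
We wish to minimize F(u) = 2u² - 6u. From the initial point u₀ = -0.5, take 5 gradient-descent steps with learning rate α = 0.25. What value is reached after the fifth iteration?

1.5

F′(u) = 4u - 6
Step 1: F′(-0.5) = -8; u₁ = -0.5 − 0.25·(-8) = 1.5
Step 2: F′(1.5) = 0; u₂ = 1.5 − 0.25·0 = 1.5
Step 3: F′(1.5) = 0; u₃ = 1.5 − 0.25·0 = 1.5
Step 4: F′(1.5) = 0; u₄ = 1.5 − 0.25·0 = 1.5
Step 5: F′(1.5) = 0; u₅ = 1.5 − 0.25·0 = 1.5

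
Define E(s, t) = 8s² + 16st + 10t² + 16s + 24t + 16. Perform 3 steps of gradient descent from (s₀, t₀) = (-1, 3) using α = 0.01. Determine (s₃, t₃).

∇E = (16s + 16t + 16, 16s + 20t + 24)
(s₁, t₁) = (-1, 3) − 0.01·(48, 68) = (-1.48, 2.32)
(s₂, t₂) = (-1.48, 2.32) − 0.01·(29.44, 46.72) = (-1.7744, 1.8528)
(s₃, t₃) = (-1.7744, 1.8528) − 0.01·(17.2544, 32.6656) = (-1.946944, 1.526144)

(-1.946944, 1.526144)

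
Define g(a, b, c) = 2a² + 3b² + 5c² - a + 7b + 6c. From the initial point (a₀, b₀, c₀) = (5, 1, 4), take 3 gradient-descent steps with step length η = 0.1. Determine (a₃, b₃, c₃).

∇g = (4a - 1, 6b + 7, 10c + 6)
Step 1: at (5, 1, 4), ∇g = (19, 13, 46) → (5, 1, 4) − 0.1·(19, 13, 46) = (3.1, -0.3, -0.6)
Step 2: at (3.1, -0.3, -0.6), ∇g = (11.4, 5.2, 0) → (3.1, -0.3, -0.6) − 0.1·(11.4, 5.2, 0) = (1.96, -0.82, -0.6)
Step 3: at (1.96, -0.82, -0.6), ∇g = (6.84, 2.08, 0) → (1.96, -0.82, -0.6) − 0.1·(6.84, 2.08, 0) = (1.276, -1.028, -0.6)

(1.276, -1.028, -0.6)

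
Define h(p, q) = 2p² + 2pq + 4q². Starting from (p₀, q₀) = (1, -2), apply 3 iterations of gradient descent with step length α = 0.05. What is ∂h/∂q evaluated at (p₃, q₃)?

-3.304

∇h = (4p + 2q, 2p + 8q)
(p₁, q₁) = (1, -2) − 0.05·(0, -14) = (1, -1.3)
(p₂, q₂) = (1, -1.3) − 0.05·(1.4, -8.4) = (0.93, -0.88)
(p₃, q₃) = (0.93, -0.88) − 0.05·(1.96, -5.18) = (0.832, -0.621)
∂h/∂q at (0.832, -0.621) = -3.304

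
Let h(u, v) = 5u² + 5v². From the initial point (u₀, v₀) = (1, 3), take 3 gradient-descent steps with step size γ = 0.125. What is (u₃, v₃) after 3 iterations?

(-0.015625, -0.046875)

∇h = (10u, 10v)
Step 1: at (1, 3), ∇h = (10, 30) → (1, 3) − 0.125·(10, 30) = (-0.25, -0.75)
Step 2: at (-0.25, -0.75), ∇h = (-2.5, -7.5) → (-0.25, -0.75) − 0.125·(-2.5, -7.5) = (0.0625, 0.1875)
Step 3: at (0.0625, 0.1875), ∇h = (0.625, 1.875) → (0.0625, 0.1875) − 0.125·(0.625, 1.875) = (-0.015625, -0.046875)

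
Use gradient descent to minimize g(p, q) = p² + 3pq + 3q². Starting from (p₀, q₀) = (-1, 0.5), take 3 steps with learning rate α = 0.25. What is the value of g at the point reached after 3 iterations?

∇g = (2p + 3q, 3p + 6q)
(p₁, q₁) = (-1, 0.5) − 0.25·(-0.5, 0) = (-0.875, 0.5)
(p₂, q₂) = (-0.875, 0.5) − 0.25·(-0.25, 0.375) = (-0.8125, 0.40625)
(p₃, q₃) = (-0.8125, 0.40625) − 0.25·(-0.40625, 0) = (-0.7109375, 0.40625)
g(-0.7109375, 0.40625) = 0.13409423828125

0.13409423828125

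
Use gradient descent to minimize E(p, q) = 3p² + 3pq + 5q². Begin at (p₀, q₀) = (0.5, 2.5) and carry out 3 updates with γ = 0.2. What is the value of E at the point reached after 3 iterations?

∇E = (6p + 3q, 3p + 10q)
(p₁, q₁) = (0.5, 2.5) − 0.2·(10.5, 26.5) = (-1.6, -2.8)
(p₂, q₂) = (-1.6, -2.8) − 0.2·(-18, -32.8) = (2, 3.76)
(p₃, q₃) = (2, 3.76) − 0.2·(23.28, 43.6) = (-2.656, -4.96)
E(-2.656, -4.96) = 183.692288

183.692288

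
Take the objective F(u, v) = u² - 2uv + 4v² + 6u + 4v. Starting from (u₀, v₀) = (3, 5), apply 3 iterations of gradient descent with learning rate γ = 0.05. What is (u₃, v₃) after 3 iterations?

∇F = (2u - 2v + 6, -2u + 8v + 4)
(u₁, v₁) = (3, 5) − 0.05·(2, 38) = (2.9, 3.1)
(u₂, v₂) = (2.9, 3.1) − 0.05·(5.6, 23) = (2.62, 1.95)
(u₃, v₃) = (2.62, 1.95) − 0.05·(7.34, 14.36) = (2.253, 1.232)

(2.253, 1.232)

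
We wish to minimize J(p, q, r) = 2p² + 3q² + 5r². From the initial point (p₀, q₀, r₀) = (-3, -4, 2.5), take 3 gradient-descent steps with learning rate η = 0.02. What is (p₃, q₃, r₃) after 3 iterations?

∇J = (4p, 6q, 10r)
(p₁, q₁, r₁) = (-3, -4, 2.5) − 0.02·(-12, -24, 25) = (-2.76, -3.52, 2)
(p₂, q₂, r₂) = (-2.76, -3.52, 2) − 0.02·(-11.04, -21.12, 20) = (-2.5392, -3.0976, 1.6)
(p₃, q₃, r₃) = (-2.5392, -3.0976, 1.6) − 0.02·(-10.1568, -18.5856, 16) = (-2.336064, -2.725888, 1.28)

(-2.336064, -2.725888, 1.28)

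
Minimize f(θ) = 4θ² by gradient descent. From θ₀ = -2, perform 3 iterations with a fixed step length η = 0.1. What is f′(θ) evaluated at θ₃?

-0.128

f′(θ) = 8θ
Step 1: f′(-2) = -16; θ₁ = -2 − 0.1·(-16) = -0.4
Step 2: f′(-0.4) = -3.2; θ₂ = -0.4 − 0.1·(-3.2) = -0.08
Step 3: f′(-0.08) = -0.64; θ₃ = -0.08 − 0.1·(-0.64) = -0.016
f′(θ) at (-0.016) = -0.128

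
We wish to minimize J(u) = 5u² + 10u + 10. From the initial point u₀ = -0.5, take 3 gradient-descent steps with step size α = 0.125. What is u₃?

J′(u) = 10u + 10
Step 1: J′(-0.5) = 5; u₁ = -0.5 − 0.125·5 = -1.125
Step 2: J′(-1.125) = -1.25; u₂ = -1.125 − 0.125·(-1.25) = -0.96875
Step 3: J′(-0.96875) = 0.3125; u₃ = -0.96875 − 0.125·0.3125 = -1.0078125

-1.0078125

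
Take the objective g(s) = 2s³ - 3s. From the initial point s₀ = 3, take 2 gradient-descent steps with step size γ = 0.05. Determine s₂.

g′(s) = 6s² - 3
Step 1: g′(3) = 51; s₁ = 3 − 0.05·51 = 0.45
Step 2: g′(0.45) = -1.785; s₂ = 0.45 − 0.05·(-1.785) = 0.53925

0.53925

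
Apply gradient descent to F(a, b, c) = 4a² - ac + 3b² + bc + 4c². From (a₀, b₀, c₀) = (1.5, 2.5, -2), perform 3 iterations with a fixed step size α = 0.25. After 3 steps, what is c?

∇F = (8a - c, 6b + c, -a + b + 8c)
Step 1: at (1.5, 2.5, -2), ∇F = (14, 13, -15) → (1.5, 2.5, -2) − 0.25·(14, 13, -15) = (-2, -0.75, 1.75)
Step 2: at (-2, -0.75, 1.75), ∇F = (-17.75, -2.75, 15.25) → (-2, -0.75, 1.75) − 0.25·(-17.75, -2.75, 15.25) = (2.4375, -0.0625, -2.0625)
Step 3: at (2.4375, -0.0625, -2.0625), ∇F = (21.5625, -2.4375, -19) → (2.4375, -0.0625, -2.0625) − 0.25·(21.5625, -2.4375, -19) = (-2.953125, 0.546875, 2.6875)
c = 2.6875

2.6875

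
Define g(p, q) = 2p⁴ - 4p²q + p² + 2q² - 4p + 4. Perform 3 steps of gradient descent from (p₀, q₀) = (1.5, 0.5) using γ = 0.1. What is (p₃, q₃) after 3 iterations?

∇g = (8p³ - 8pq + 2p - 4, -4p² + 4q)
Step 1: at (1.5, 0.5), ∇g = (20, -7) → (1.5, 0.5) − 0.1·(20, -7) = (-0.5, 1.2)
Step 2: at (-0.5, 1.2), ∇g = (-1.2, 3.8) → (-0.5, 1.2) − 0.1·(-1.2, 3.8) = (-0.38, 0.82)
Step 3: at (-0.38, 0.82), ∇g = (-2.706176, 2.7024) → (-0.38, 0.82) − 0.1·(-2.706176, 2.7024) = (-0.1093824, 0.54976)

(-0.1093824, 0.54976)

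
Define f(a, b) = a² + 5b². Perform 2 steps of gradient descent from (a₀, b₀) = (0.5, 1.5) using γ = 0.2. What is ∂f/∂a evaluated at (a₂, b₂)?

0.36

∇f = (2a, 10b)
Step 1: at (0.5, 1.5), ∇f = (1, 15) → (0.5, 1.5) − 0.2·(1, 15) = (0.3, -1.5)
Step 2: at (0.3, -1.5), ∇f = (0.6, -15) → (0.3, -1.5) − 0.2·(0.6, -15) = (0.18, 1.5)
∂f/∂a at (0.18, 1.5) = 0.36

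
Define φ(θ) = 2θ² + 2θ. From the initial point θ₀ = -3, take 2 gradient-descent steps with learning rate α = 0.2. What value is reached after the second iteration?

-0.6

φ′(θ) = 4θ + 2
Step 1: φ′(-3) = -10; θ₁ = -3 − 0.2·(-10) = -1
Step 2: φ′(-1) = -2; θ₂ = -1 − 0.2·(-2) = -0.6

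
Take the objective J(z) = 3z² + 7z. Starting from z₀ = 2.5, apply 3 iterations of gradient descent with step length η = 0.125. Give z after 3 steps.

J′(z) = 6z + 7
z₁ = 2.5 − 0.125·22 = -0.25
z₂ = -0.25 − 0.125·5.5 = -0.9375
z₃ = -0.9375 − 0.125·1.375 = -1.109375

-1.109375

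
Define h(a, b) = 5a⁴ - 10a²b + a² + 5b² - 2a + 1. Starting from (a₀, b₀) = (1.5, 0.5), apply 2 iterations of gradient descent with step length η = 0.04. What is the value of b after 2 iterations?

0.88384

∇h = (20a³ - 20ab + 2a - 2, -10a² + 10b)
Step 1: at (1.5, 0.5), ∇h = (53.5, -17.5) → (1.5, 0.5) − 0.04·(53.5, -17.5) = (-0.64, 1.2)
Step 2: at (-0.64, 1.2), ∇h = (6.83712, 7.904) → (-0.64, 1.2) − 0.04·(6.83712, 7.904) = (-0.9134848, 0.88384)
b = 0.88384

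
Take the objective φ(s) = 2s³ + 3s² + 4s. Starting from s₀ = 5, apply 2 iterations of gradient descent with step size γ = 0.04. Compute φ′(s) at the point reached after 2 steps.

φ′(s) = 6s² + 6s + 4
s₁ = 5 − 0.04·184 = -2.36
s₂ = -2.36 − 0.04·23.2576 = -3.290304
φ′(s) at (-3.290304) = 49.214778474496

49.214778474496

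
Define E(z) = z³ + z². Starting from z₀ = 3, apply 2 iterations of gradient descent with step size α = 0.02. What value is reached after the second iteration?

E′(z) = 3z² + 2z
z₁ = 3 − 0.02·33 = 2.34
z₂ = 2.34 − 0.02·21.1068 = 1.917864

1.917864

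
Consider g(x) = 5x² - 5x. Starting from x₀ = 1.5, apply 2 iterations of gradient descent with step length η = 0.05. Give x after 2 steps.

g′(x) = 10x - 5
Step 1: g′(1.5) = 10; x₁ = 1.5 − 0.05·10 = 1
Step 2: g′(1) = 5; x₂ = 1 − 0.05·5 = 0.75

0.75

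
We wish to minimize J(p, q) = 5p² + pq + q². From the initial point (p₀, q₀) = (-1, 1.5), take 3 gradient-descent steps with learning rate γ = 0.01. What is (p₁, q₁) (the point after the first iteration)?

∇J = (10p + q, p + 2q)
Step 1: at (-1, 1.5), ∇J = (-8.5, 2) → (-1, 1.5) − 0.01·(-8.5, 2) = (-0.915, 1.48)

(-0.915, 1.48)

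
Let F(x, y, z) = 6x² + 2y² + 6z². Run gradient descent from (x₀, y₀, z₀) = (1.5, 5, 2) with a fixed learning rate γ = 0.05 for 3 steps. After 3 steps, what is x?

0.096

∇F = (12x, 4y, 12z)
(x₁, y₁, z₁) = (1.5, 5, 2) − 0.05·(18, 20, 24) = (0.6, 4, 0.8)
(x₂, y₂, z₂) = (0.6, 4, 0.8) − 0.05·(7.2, 16, 9.6) = (0.24, 3.2, 0.32)
(x₃, y₃, z₃) = (0.24, 3.2, 0.32) − 0.05·(2.88, 12.8, 3.84) = (0.096, 2.56, 0.128)
x = 0.096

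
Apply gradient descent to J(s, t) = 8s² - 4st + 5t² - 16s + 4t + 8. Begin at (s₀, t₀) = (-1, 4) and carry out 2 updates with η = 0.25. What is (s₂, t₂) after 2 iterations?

(-37, 22)

∇J = (16s - 4t - 16, -4s + 10t + 4)
Step 1: at (-1, 4), ∇J = (-48, 48) → (-1, 4) − 0.25·(-48, 48) = (11, -8)
Step 2: at (11, -8), ∇J = (192, -120) → (11, -8) − 0.25·(192, -120) = (-37, 22)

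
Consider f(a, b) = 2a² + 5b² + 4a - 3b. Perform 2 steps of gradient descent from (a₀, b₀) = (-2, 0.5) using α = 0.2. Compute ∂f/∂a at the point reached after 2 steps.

-0.16

∇f = (4a + 4, 10b - 3)
(a₁, b₁) = (-2, 0.5) − 0.2·(-4, 2) = (-1.2, 0.1)
(a₂, b₂) = (-1.2, 0.1) − 0.2·(-0.8, -2) = (-1.04, 0.5)
∂f/∂a at (-1.04, 0.5) = -0.16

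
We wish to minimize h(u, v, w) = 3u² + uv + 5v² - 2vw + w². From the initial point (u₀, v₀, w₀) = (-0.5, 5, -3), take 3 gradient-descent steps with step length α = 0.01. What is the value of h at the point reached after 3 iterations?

∇h = (6u + v, u + 10v - 2w, -2v + 2w)
Step 1: at (-0.5, 5, -3), ∇h = (2, 55.5, -16) → (-0.5, 5, -3) − 0.01·(2, 55.5, -16) = (-0.52, 4.445, -2.84)
Step 2: at (-0.52, 4.445, -2.84), ∇h = (1.325, 49.61, -14.57) → (-0.52, 4.445, -2.84) − 0.01·(1.325, 49.61, -14.57) = (-0.53325, 3.9489, -2.6943)
Step 3: at (-0.53325, 3.9489, -2.6943), ∇h = (0.7494, 44.34435, -13.2864) → (-0.53325, 3.9489, -2.6943) − 0.01·(0.7494, 44.34435, -13.2864) = (-0.540744, 3.5054565, -2.561436)
h(-0.540744, 3.5054565, -2.561436) = 84.94174335109725

84.94174335109725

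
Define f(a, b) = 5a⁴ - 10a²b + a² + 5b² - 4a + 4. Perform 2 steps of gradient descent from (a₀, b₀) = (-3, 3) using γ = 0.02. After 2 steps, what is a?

-22.3776

∇f = (20a³ - 20ab + 2a - 4, -10a² + 10b)
Step 1: at (-3, 3), ∇f = (-370, -60) → (-3, 3) − 0.02·(-370, -60) = (4.4, 4.2)
Step 2: at (4.4, 4.2), ∇f = (1338.88, -151.6) → (4.4, 4.2) − 0.02·(1338.88, -151.6) = (-22.3776, 7.232)
a = -22.3776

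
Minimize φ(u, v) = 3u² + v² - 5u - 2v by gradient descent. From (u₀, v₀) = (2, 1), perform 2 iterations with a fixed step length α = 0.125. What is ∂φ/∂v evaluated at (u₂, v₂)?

∇φ = (6u - 5, 2v - 2)
Step 1: at (2, 1), ∇φ = (7, 0) → (2, 1) − 0.125·(7, 0) = (1.125, 1)
Step 2: at (1.125, 1), ∇φ = (1.75, 0) → (1.125, 1) − 0.125·(1.75, 0) = (0.90625, 1)
∂φ/∂v at (0.90625, 1) = 0

0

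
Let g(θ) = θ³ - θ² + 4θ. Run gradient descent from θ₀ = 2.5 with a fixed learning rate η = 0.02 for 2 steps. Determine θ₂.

1.8747385

g′(θ) = 3θ² - 2θ + 4
Step 1: g′(2.5) = 17.75; θ₁ = 2.5 − 0.02·17.75 = 2.145
Step 2: g′(2.145) = 13.513075; θ₂ = 2.145 − 0.02·13.513075 = 1.8747385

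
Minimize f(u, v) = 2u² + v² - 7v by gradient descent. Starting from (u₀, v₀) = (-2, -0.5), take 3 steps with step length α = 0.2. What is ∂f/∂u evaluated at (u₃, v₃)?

-0.064

∇f = (4u, 2v - 7)
(u₁, v₁) = (-2, -0.5) − 0.2·(-8, -8) = (-0.4, 1.1)
(u₂, v₂) = (-0.4, 1.1) − 0.2·(-1.6, -4.8) = (-0.08, 2.06)
(u₃, v₃) = (-0.08, 2.06) − 0.2·(-0.32, -2.88) = (-0.016, 2.636)
∂f/∂u at (-0.016, 2.636) = -0.064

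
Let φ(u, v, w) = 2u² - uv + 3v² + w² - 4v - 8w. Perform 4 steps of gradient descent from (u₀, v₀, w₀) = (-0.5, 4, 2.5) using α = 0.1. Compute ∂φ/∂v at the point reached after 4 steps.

∇φ = (4u - v, -u + 6v - 4, 2w - 8)
(u₁, v₁, w₁) = (-0.5, 4, 2.5) − 0.1·(-6, 20.5, -3) = (0.1, 1.95, 2.8)
(u₂, v₂, w₂) = (0.1, 1.95, 2.8) − 0.1·(-1.55, 7.6, -2.4) = (0.255, 1.19, 3.04)
(u₃, v₃, w₃) = (0.255, 1.19, 3.04) − 0.1·(-0.17, 2.885, -1.92) = (0.272, 0.9015, 3.232)
(u₄, v₄, w₄) = (0.272, 0.9015, 3.232) − 0.1·(0.1865, 1.137, -1.536) = (0.25335, 0.7878, 3.3856)
∂φ/∂v at (0.25335, 0.7878, 3.3856) = 0.47345

0.47345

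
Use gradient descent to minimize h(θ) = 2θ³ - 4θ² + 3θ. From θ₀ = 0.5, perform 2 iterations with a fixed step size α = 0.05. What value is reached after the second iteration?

h′(θ) = 6θ² - 8θ + 3
θ₁ = 0.5 − 0.05·0.5 = 0.475
θ₂ = 0.475 − 0.05·0.55375 = 0.4473125

0.4473125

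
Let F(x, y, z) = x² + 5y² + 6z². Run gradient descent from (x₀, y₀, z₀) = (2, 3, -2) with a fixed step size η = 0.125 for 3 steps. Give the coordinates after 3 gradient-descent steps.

(0.84375, -0.046875, 0.25)

∇F = (2x, 10y, 12z)
(x₁, y₁, z₁) = (2, 3, -2) − 0.125·(4, 30, -24) = (1.5, -0.75, 1)
(x₂, y₂, z₂) = (1.5, -0.75, 1) − 0.125·(3, -7.5, 12) = (1.125, 0.1875, -0.5)
(x₃, y₃, z₃) = (1.125, 0.1875, -0.5) − 0.125·(2.25, 1.875, -6) = (0.84375, -0.046875, 0.25)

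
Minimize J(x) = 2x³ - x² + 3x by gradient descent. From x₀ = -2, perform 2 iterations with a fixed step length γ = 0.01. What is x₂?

J′(x) = 6x² - 2x + 3
x₁ = -2 − 0.01·31 = -2.31
x₂ = -2.31 − 0.01·39.6366 = -2.706366

-2.706366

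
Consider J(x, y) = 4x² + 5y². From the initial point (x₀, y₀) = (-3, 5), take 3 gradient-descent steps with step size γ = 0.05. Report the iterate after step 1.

(-1.8, 2.5)

∇J = (8x, 10y)
(x₁, y₁) = (-3, 5) − 0.05·(-24, 50) = (-1.8, 2.5)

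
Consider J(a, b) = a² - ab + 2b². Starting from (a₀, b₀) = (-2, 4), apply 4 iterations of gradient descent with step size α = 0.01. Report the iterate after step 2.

(-1.8434, 3.648)

∇J = (2a - b, -a + 4b)
(a₁, b₁) = (-2, 4) − 0.01·(-8, 18) = (-1.92, 3.82)
(a₂, b₂) = (-1.92, 3.82) − 0.01·(-7.66, 17.2) = (-1.8434, 3.648)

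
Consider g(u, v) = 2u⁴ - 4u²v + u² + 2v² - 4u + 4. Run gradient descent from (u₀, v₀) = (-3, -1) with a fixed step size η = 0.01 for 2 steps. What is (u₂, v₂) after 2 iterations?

(-0.416, -0.566)

∇g = (8u³ - 8uv + 2u - 4, -4u² + 4v)
(u₁, v₁) = (-3, -1) − 0.01·(-250, -40) = (-0.5, -0.6)
(u₂, v₂) = (-0.5, -0.6) − 0.01·(-8.4, -3.4) = (-0.416, -0.566)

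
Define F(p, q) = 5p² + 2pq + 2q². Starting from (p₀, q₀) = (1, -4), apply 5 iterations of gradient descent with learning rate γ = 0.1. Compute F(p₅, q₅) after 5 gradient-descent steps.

0.455234048

∇F = (10p + 2q, 2p + 4q)
(p₁, q₁) = (1, -4) − 0.1·(2, -14) = (0.8, -2.6)
(p₂, q₂) = (0.8, -2.6) − 0.1·(2.8, -8.8) = (0.52, -1.72)
(p₃, q₃) = (0.52, -1.72) − 0.1·(1.76, -5.84) = (0.344, -1.136)
(p₄, q₄) = (0.344, -1.136) − 0.1·(1.168, -3.856) = (0.2272, -0.7504)
(p₅, q₅) = (0.2272, -0.7504) − 0.1·(0.7712, -2.5472) = (0.15008, -0.49568)
F(0.15008, -0.49568) = 0.455234048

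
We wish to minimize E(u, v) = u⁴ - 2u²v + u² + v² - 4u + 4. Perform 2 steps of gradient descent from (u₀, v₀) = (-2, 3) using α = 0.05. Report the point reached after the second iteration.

(-1.2784, 2.934)

∇E = (4u³ - 4uv + 2u - 4, -2u² + 2v)
Step 1: at (-2, 3), ∇E = (-16, -2) → (-2, 3) − 0.05·(-16, -2) = (-1.2, 3.1)
Step 2: at (-1.2, 3.1), ∇E = (1.568, 3.32) → (-1.2, 3.1) − 0.05·(1.568, 3.32) = (-1.2784, 2.934)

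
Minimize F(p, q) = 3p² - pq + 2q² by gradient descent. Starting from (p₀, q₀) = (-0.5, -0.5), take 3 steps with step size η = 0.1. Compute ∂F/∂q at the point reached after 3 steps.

-0.5405

∇F = (6p - q, -p + 4q)
(p₁, q₁) = (-0.5, -0.5) − 0.1·(-2.5, -1.5) = (-0.25, -0.35)
(p₂, q₂) = (-0.25, -0.35) − 0.1·(-1.15, -1.15) = (-0.135, -0.235)
(p₃, q₃) = (-0.135, -0.235) − 0.1·(-0.575, -0.805) = (-0.0775, -0.1545)
∂F/∂q at (-0.0775, -0.1545) = -0.5405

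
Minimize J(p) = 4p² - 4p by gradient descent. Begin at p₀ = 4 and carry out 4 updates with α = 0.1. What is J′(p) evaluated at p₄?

J′(p) = 8p - 4
p₁ = 4 − 0.1·28 = 1.2
p₂ = 1.2 − 0.1·5.6 = 0.64
p₃ = 0.64 − 0.1·1.12 = 0.528
p₄ = 0.528 − 0.1·0.224 = 0.5056
J′(p) at (0.5056) = 0.0448

0.0448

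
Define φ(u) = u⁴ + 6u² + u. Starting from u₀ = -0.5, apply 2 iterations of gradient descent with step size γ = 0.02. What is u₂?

φ′(u) = 4u³ + 12u + 1
u₁ = -0.5 − 0.02·(-5.5) = -0.39
u₂ = -0.39 − 0.02·(-3.917276) = -0.31165448

-0.31165448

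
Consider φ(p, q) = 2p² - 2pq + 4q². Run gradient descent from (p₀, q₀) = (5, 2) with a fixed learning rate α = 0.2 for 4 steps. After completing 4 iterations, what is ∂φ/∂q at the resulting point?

∇φ = (4p - 2q, -2p + 8q)
Step 1: at (5, 2), ∇φ = (16, 6) → (5, 2) − 0.2·(16, 6) = (1.8, 0.8)
Step 2: at (1.8, 0.8), ∇φ = (5.6, 2.8) → (1.8, 0.8) − 0.2·(5.6, 2.8) = (0.68, 0.24)
Step 3: at (0.68, 0.24), ∇φ = (2.24, 0.56) → (0.68, 0.24) − 0.2·(2.24, 0.56) = (0.232, 0.128)
Step 4: at (0.232, 0.128), ∇φ = (0.672, 0.56) → (0.232, 0.128) − 0.2·(0.672, 0.56) = (0.0976, 0.016)
∂φ/∂q at (0.0976, 0.016) = -0.0672

-0.0672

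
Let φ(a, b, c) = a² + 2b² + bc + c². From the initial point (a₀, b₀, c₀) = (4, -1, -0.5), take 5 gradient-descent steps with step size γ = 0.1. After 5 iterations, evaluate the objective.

1.7269897581

∇φ = (2a, 4b + c, b + 2c)
(a₁, b₁, c₁) = (4, -1, -0.5) − 0.1·(8, -4.5, -2) = (3.2, -0.55, -0.3)
(a₂, b₂, c₂) = (3.2, -0.55, -0.3) − 0.1·(6.4, -2.5, -1.15) = (2.56, -0.3, -0.185)
(a₃, b₃, c₃) = (2.56, -0.3, -0.185) − 0.1·(5.12, -1.385, -0.67) = (2.048, -0.1615, -0.118)
(a₄, b₄, c₄) = (2.048, -0.1615, -0.118) − 0.1·(4.096, -0.764, -0.3975) = (1.6384, -0.0851, -0.07825)
(a₅, b₅, c₅) = (1.6384, -0.0851, -0.07825) − 0.1·(3.2768, -0.41865, -0.2416) = (1.31072, -0.043235, -0.05409)
φ(1.31072, -0.043235, -0.05409) = 1.7269897581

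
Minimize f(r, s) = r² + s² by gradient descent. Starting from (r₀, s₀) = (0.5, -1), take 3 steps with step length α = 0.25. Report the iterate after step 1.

(0.25, -0.5)

∇f = (2r, 2s)
Step 1: at (0.5, -1), ∇f = (1, -2) → (0.5, -1) − 0.25·(1, -2) = (0.25, -0.5)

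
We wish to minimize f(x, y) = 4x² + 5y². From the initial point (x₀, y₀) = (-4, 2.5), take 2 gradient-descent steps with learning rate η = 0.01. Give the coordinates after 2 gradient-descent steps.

∇f = (8x, 10y)
Step 1: at (-4, 2.5), ∇f = (-32, 25) → (-4, 2.5) − 0.01·(-32, 25) = (-3.68, 2.25)
Step 2: at (-3.68, 2.25), ∇f = (-29.44, 22.5) → (-3.68, 2.25) − 0.01·(-29.44, 22.5) = (-3.3856, 2.025)

(-3.3856, 2.025)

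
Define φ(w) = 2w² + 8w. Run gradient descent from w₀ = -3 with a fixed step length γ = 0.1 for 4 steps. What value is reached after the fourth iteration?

φ′(w) = 4w + 8
Step 1: φ′(-3) = -4; w₁ = -3 − 0.1·(-4) = -2.6
Step 2: φ′(-2.6) = -2.4; w₂ = -2.6 − 0.1·(-2.4) = -2.36
Step 3: φ′(-2.36) = -1.44; w₃ = -2.36 − 0.1·(-1.44) = -2.216
Step 4: φ′(-2.216) = -0.864; w₄ = -2.216 − 0.1·(-0.864) = -2.1296

-2.1296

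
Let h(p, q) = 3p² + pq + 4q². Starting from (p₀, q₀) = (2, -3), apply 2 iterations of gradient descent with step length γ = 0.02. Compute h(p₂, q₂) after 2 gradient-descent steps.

23.70927744

∇h = (6p + q, p + 8q)
(p₁, q₁) = (2, -3) − 0.02·(9, -22) = (1.82, -2.56)
(p₂, q₂) = (1.82, -2.56) − 0.02·(8.36, -18.66) = (1.6528, -2.1868)
h(1.6528, -2.1868) = 23.70927744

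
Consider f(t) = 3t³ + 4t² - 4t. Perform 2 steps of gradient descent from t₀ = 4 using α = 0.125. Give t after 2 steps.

f′(t) = 9t² + 8t - 4
Step 1: f′(4) = 172; t₁ = 4 − 0.125·172 = -17.5
Step 2: f′(-17.5) = 2612.25; t₂ = -17.5 − 0.125·2612.25 = -344.03125

-344.03125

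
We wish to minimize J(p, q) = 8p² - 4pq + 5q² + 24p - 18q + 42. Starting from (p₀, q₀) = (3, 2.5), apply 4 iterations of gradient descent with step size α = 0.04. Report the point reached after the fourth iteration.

∇J = (16p - 4q + 24, -4p + 10q - 18)
Step 1: at (3, 2.5), ∇J = (62, -5) → (3, 2.5) − 0.04·(62, -5) = (0.52, 2.7)
Step 2: at (0.52, 2.7), ∇J = (21.52, 6.92) → (0.52, 2.7) − 0.04·(21.52, 6.92) = (-0.3408, 2.4232)
Step 3: at (-0.3408, 2.4232), ∇J = (8.8544, 7.5952) → (-0.3408, 2.4232) − 0.04·(8.8544, 7.5952) = (-0.694976, 2.119392)
Step 4: at (-0.694976, 2.119392), ∇J = (4.402816, 5.973824) → (-0.694976, 2.119392) − 0.04·(4.402816, 5.973824) = (-0.87108864, 1.88043904)

(-0.87108864, 1.88043904)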